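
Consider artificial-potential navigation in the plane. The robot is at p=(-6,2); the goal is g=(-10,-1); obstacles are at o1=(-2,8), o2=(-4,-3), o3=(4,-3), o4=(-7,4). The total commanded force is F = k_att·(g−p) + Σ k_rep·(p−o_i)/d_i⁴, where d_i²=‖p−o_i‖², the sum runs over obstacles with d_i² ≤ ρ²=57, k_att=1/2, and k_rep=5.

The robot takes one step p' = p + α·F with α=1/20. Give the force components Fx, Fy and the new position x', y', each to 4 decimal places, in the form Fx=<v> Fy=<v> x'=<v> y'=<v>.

Fx=-1.8193 Fy=-1.8814 x'=-6.0910 y'=1.9059

F_att = 1/2·(g−p) = 1/2·(-4,-3) = (-2.0000,-1.5000)
o1: d²=52 ≤ ρ²=57; F_rep = 5·(-4,-6)/52² = (-0.0074,-0.0111)
o2: d²=29 ≤ ρ²=57; F_rep = 5·(-2,5)/29² = (-0.0119,0.0297)
o3: d²=125 > ρ²=57 → inactive
o4: d²=5 ≤ ρ²=57; F_rep = 5·(1,-2)/5² = (0.2000,-0.4000)
F = F_att + ΣF_rep = (-1.8193,-1.8814)
p' = p + 1/20·F = (-6.0910,1.9059)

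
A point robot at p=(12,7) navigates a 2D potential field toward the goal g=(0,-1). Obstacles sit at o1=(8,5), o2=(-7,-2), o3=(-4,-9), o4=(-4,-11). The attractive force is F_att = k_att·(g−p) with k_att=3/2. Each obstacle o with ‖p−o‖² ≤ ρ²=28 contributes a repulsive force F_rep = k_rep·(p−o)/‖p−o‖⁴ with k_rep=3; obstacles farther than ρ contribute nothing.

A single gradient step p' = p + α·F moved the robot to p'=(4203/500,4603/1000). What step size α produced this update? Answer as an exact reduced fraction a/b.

F_att = 3/2·(g−p) = 3/2·(-12,-8) = (-18.0000,-12.0000)
o1: d²=20 ≤ ρ²=28; F_rep = 3·(4,2)/20² = (0.0300,0.0150)
o2: d²=442 > ρ²=28 → inactive
o3: d²=512 > ρ²=28 → inactive
o4: d²=580 > ρ²=28 → inactive
F = F_att + ΣF_rep = (-17.9700,-11.9850)
Δp = p'−p = (-3.5940,-2.3970); α = Δx/Fx = (-1797/500) / (-1797/100) = 1/5
check: Δy/Fy = (-2397/1000) / (-2397/200) = 1/5 ✓

α = 1/5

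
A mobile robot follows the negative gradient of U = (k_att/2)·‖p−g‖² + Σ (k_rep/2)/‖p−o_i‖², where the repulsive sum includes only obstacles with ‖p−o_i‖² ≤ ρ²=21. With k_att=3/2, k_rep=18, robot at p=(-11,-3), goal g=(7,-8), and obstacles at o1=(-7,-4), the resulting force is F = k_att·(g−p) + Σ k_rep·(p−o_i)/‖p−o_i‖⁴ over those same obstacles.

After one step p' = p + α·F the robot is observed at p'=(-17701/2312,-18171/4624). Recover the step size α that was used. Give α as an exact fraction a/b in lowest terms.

α = 1/8

F_att = 3/2·(g−p) = 3/2·(18,-5) = (27.0000,-7.5000)
o1: d²=17 ≤ ρ²=21; F_rep = 18·(-4,1)/17² = (-0.2491,0.0623)
F = F_att + ΣF_rep = (26.7509,-7.4377)
Δp = p'−p = (3.3439,-0.9297); α = Δx/Fx = (7731/2312) / (7731/289) = 1/8
check: Δy/Fy = (-4299/4624) / (-4299/578) = 1/8 ✓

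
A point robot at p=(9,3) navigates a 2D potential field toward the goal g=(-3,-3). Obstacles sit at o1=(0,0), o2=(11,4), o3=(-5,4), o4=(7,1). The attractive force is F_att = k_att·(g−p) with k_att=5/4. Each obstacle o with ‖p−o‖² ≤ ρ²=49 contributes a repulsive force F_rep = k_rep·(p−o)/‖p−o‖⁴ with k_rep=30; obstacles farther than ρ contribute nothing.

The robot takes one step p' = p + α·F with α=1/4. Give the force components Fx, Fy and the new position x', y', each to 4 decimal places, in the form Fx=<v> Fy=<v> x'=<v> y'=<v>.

F_att = 5/4·(g−p) = 5/4·(-12,-6) = (-15.0000,-7.5000)
o1: d²=90 > ρ²=49 → inactive
o2: d²=5 ≤ ρ²=49; F_rep = 30·(-2,-1)/5² = (-2.4000,-1.2000)
o3: d²=197 > ρ²=49 → inactive
o4: d²=8 ≤ ρ²=49; F_rep = 30·(2,2)/8² = (0.9375,0.9375)
F = F_att + ΣF_rep = (-16.4625,-7.7625)
p' = p + 1/4·F = (4.8844,1.0594)

Fx=-16.4625 Fy=-7.7625 x'=4.8844 y'=1.0594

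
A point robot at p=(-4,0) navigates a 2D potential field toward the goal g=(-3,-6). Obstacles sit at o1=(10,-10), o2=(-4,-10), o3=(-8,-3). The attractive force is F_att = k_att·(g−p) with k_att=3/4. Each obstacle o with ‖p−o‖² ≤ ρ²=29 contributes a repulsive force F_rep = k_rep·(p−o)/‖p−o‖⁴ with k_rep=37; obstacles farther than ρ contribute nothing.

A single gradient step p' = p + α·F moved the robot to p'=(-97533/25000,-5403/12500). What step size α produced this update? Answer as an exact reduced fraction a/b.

F_att = 3/4·(g−p) = 3/4·(1,-6) = (0.7500,-4.5000)
o1: d²=296 > ρ²=29 → inactive
o2: d²=100 > ρ²=29 → inactive
o3: d²=25 ≤ ρ²=29; F_rep = 37·(4,3)/25² = (0.2368,0.1776)
F = F_att + ΣF_rep = (0.9868,-4.3224)
Δp = p'−p = (0.0987,-0.4322); α = Δx/Fx = (2467/25000) / (2467/2500) = 1/10
check: Δy/Fy = (-5403/12500) / (-5403/1250) = 1/10 ✓

α = 1/10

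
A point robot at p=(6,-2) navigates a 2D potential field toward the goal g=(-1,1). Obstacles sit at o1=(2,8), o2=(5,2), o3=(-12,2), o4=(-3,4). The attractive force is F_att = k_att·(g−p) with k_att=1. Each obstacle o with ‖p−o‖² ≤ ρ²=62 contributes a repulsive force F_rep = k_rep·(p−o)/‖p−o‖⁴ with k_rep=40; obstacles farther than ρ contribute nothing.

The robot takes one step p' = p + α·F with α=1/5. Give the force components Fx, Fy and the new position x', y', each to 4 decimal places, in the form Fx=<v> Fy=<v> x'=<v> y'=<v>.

F_att = 1·(g−p) = 1·(-7,3) = (-7.0000,3.0000)
o1: d²=116 > ρ²=62 → inactive
o2: d²=17 ≤ ρ²=62; F_rep = 40·(1,-4)/17² = (0.1384,-0.5536)
o3: d²=340 > ρ²=62 → inactive
o4: d²=117 > ρ²=62 → inactive
F = F_att + ΣF_rep = (-6.8616,2.4464)
p' = p + 1/5·F = (4.6277,-1.5107)

Fx=-6.8616 Fy=2.4464 x'=4.6277 y'=-1.5107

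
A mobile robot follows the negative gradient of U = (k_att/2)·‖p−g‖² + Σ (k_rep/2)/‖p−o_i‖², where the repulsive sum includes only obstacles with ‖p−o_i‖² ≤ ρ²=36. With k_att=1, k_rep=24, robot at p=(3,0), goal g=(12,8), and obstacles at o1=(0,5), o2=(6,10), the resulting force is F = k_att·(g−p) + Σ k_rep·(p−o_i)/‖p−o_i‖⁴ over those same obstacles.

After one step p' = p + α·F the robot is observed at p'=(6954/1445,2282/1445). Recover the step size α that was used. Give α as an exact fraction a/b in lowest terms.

F_att = 1·(g−p) = 1·(9,8) = (9.0000,8.0000)
o1: d²=34 ≤ ρ²=36; F_rep = 24·(3,-5)/34² = (0.0623,-0.1038)
o2: d²=109 > ρ²=36 → inactive
F = F_att + ΣF_rep = (9.0623,7.8962)
Δp = p'−p = (1.8125,1.5792); α = Δx/Fx = (2619/1445) / (2619/289) = 1/5
check: Δy/Fy = (2282/1445) / (2282/289) = 1/5 ✓

α = 1/5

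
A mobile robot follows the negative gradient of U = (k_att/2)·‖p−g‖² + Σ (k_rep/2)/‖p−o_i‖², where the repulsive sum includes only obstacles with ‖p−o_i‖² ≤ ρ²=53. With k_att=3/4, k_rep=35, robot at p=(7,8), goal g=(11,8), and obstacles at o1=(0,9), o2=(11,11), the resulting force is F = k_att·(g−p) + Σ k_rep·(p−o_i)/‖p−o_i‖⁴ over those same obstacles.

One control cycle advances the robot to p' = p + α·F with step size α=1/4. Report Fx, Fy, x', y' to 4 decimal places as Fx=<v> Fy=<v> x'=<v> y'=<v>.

F_att = 3/4·(g−p) = 3/4·(4,0) = (3.0000,0.0000)
o1: d²=50 ≤ ρ²=53; F_rep = 35·(7,-1)/50² = (0.0980,-0.0140)
o2: d²=25 ≤ ρ²=53; F_rep = 35·(-4,-3)/25² = (-0.2240,-0.1680)
F = F_att + ΣF_rep = (2.8740,-0.1820)
p' = p + 1/4·F = (7.7185,7.9545)

Fx=2.8740 Fy=-0.1820 x'=7.7185 y'=7.9545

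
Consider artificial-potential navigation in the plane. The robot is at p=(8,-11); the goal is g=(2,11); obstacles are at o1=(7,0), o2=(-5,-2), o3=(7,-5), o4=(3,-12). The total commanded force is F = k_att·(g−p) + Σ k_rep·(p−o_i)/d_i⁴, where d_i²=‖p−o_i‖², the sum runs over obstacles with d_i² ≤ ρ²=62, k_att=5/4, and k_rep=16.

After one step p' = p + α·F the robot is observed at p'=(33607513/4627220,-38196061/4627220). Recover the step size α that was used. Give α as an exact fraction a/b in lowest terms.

α = 1/10

F_att = 5/4·(g−p) = 5/4·(-6,22) = (-7.5000,27.5000)
o1: d²=122 > ρ²=62 → inactive
o2: d²=250 > ρ²=62 → inactive
o3: d²=37 ≤ ρ²=62; F_rep = 16·(1,-6)/37² = (0.0117,-0.0701)
o4: d²=26 ≤ ρ²=62; F_rep = 16·(5,1)/26² = (0.1183,0.0237)
F = F_att + ΣF_rep = (-7.3700,27.4535)
Δp = p'−p = (-0.7370,2.7454); α = Δx/Fx = (-3410247/4627220) / (-3410247/462722) = 1/10
check: Δy/Fy = (12703359/4627220) / (12703359/462722) = 1/10 ✓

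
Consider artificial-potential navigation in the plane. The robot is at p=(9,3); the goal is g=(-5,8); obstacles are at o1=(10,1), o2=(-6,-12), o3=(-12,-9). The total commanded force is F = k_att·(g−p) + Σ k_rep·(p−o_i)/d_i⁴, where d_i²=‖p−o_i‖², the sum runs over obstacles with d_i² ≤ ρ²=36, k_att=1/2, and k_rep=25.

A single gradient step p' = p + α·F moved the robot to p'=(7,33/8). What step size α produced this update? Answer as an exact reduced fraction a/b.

α = 1/4

F_att = 1/2·(g−p) = 1/2·(-14,5) = (-7.0000,2.5000)
o1: d²=5 ≤ ρ²=36; F_rep = 25·(-1,2)/5² = (-1.0000,2.0000)
o2: d²=450 > ρ²=36 → inactive
o3: d²=585 > ρ²=36 → inactive
F = F_att + ΣF_rep = (-8.0000,4.5000)
Δp = p'−p = (-2.0000,1.1250); α = Δx/Fx = (-2) / (-8) = 1/4
check: Δy/Fy = (9/8) / (9/2) = 1/4 ✓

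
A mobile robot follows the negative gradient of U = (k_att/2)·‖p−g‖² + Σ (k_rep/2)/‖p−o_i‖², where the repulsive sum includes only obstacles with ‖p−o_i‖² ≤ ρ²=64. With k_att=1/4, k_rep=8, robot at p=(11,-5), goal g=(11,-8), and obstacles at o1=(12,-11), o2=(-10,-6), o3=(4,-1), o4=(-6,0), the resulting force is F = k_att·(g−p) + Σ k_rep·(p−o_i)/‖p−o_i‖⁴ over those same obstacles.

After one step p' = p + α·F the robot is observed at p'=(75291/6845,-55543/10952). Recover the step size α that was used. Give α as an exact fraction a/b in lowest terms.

α = 1/10

F_att = 1/4·(g−p) = 1/4·(0,-3) = (0.0000,-0.7500)
o1: d²=37 ≤ ρ²=64; F_rep = 8·(-1,6)/37² = (-0.0058,0.0351)
o2: d²=442 > ρ²=64 → inactive
o3: d²=65 > ρ²=64 → inactive
o4: d²=314 > ρ²=64 → inactive
F = F_att + ΣF_rep = (-0.0058,-0.7149)
Δp = p'−p = (-0.0006,-0.0715); α = Δx/Fx = (-4/6845) / (-8/1369) = 1/10
check: Δy/Fy = (-783/10952) / (-3915/5476) = 1/10 ✓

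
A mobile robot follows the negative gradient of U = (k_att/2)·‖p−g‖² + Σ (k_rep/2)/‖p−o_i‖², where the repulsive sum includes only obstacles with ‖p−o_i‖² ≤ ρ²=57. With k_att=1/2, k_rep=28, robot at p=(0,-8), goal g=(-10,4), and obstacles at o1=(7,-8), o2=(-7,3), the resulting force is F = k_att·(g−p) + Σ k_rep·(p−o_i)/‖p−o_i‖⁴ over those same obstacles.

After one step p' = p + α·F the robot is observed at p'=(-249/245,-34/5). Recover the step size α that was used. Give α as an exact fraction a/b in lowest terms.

F_att = 1/2·(g−p) = 1/2·(-10,12) = (-5.0000,6.0000)
o1: d²=49 ≤ ρ²=57; F_rep = 28·(-7,0)/49² = (-0.0816,0.0000)
o2: d²=170 > ρ²=57 → inactive
F = F_att + ΣF_rep = (-5.0816,6.0000)
Δp = p'−p = (-1.0163,1.2000); α = Δx/Fx = (-249/245) / (-249/49) = 1/5
check: Δy/Fy = (6/5) / (6) = 1/5 ✓

α = 1/5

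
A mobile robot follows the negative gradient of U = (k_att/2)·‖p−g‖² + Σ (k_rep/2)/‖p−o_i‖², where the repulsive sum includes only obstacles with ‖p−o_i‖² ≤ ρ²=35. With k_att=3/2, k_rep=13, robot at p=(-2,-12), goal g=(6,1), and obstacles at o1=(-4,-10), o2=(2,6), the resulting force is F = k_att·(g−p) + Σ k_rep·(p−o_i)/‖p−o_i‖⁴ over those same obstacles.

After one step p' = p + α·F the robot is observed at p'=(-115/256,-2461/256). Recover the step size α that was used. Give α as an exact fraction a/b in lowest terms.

α = 1/8

F_att = 3/2·(g−p) = 3/2·(8,13) = (12.0000,19.5000)
o1: d²=8 ≤ ρ²=35; F_rep = 13·(2,-2)/8² = (0.4062,-0.4062)
o2: d²=340 > ρ²=35 → inactive
F = F_att + ΣF_rep = (12.4062,19.0938)
Δp = p'−p = (1.5508,2.3867); α = Δx/Fx = (397/256) / (397/32) = 1/8
check: Δy/Fy = (611/256) / (611/32) = 1/8 ✓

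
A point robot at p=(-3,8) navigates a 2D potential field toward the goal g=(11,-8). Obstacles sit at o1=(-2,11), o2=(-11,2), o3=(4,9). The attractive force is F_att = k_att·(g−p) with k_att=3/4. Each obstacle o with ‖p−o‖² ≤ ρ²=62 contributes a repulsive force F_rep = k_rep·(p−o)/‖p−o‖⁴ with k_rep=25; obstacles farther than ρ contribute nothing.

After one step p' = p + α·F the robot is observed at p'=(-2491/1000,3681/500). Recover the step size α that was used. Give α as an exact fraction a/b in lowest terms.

α = 1/20

F_att = 3/4·(g−p) = 3/4·(14,-16) = (10.5000,-12.0000)
o1: d²=10 ≤ ρ²=62; F_rep = 25·(-1,-3)/10² = (-0.2500,-0.7500)
o2: d²=100 > ρ²=62 → inactive
o3: d²=50 ≤ ρ²=62; F_rep = 25·(-7,-1)/50² = (-0.0700,-0.0100)
F = F_att + ΣF_rep = (10.1800,-12.7600)
Δp = p'−p = (0.5090,-0.6380); α = Δx/Fx = (509/1000) / (509/50) = 1/20
check: Δy/Fy = (-319/500) / (-319/25) = 1/20 ✓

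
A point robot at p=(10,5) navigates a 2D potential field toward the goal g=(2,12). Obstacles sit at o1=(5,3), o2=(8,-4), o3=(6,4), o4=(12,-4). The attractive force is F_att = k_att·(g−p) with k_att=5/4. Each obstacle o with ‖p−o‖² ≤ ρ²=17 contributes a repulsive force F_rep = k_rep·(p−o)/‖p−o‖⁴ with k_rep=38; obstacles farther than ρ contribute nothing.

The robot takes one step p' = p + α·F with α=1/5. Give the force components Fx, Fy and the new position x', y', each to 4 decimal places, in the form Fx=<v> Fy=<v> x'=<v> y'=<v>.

Fx=-9.4740 Fy=8.8815 x'=8.1052 y'=6.7763

F_att = 5/4·(g−p) = 5/4·(-8,7) = (-10.0000,8.7500)
o1: d²=29 > ρ²=17 → inactive
o2: d²=85 > ρ²=17 → inactive
o3: d²=17 ≤ ρ²=17; F_rep = 38·(4,1)/17² = (0.5260,0.1315)
o4: d²=85 > ρ²=17 → inactive
F = F_att + ΣF_rep = (-9.4740,8.8815)
p' = p + 1/5·F = (8.1052,6.7763)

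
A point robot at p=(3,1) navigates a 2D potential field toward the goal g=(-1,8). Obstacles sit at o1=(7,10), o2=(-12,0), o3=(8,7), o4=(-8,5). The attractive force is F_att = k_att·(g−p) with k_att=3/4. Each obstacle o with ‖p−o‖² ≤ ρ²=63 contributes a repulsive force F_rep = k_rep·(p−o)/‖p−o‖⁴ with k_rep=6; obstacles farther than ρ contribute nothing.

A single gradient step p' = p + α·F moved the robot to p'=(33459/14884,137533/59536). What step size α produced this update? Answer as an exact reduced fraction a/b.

F_att = 3/4·(g−p) = 3/4·(-4,7) = (-3.0000,5.2500)
o1: d²=97 > ρ²=63 → inactive
o2: d²=226 > ρ²=63 → inactive
o3: d²=61 ≤ ρ²=63; F_rep = 6·(-5,-6)/61² = (-0.0081,-0.0097)
o4: d²=137 > ρ²=63 → inactive
F = F_att + ΣF_rep = (-3.0081,5.2403)
Δp = p'−p = (-0.7520,1.3101); α = Δx/Fx = (-11193/14884) / (-11193/3721) = 1/4
check: Δy/Fy = (77997/59536) / (77997/14884) = 1/4 ✓

α = 1/4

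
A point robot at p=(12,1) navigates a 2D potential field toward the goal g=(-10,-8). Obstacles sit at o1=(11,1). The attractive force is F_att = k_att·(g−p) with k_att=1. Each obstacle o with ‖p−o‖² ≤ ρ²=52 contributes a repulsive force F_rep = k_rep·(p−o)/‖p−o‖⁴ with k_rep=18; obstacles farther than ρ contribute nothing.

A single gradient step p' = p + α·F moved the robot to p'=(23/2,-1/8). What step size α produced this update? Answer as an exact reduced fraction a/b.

F_att = 1·(g−p) = 1·(-22,-9) = (-22.0000,-9.0000)
o1: d²=1 ≤ ρ²=52; F_rep = 18·(1,0)/1² = (18.0000,0.0000)
F = F_att + ΣF_rep = (-4.0000,-9.0000)
Δp = p'−p = (-0.5000,-1.1250); α = Δx/Fx = (-1/2) / (-4) = 1/8
check: Δy/Fy = (-9/8) / (-9) = 1/8 ✓

α = 1/8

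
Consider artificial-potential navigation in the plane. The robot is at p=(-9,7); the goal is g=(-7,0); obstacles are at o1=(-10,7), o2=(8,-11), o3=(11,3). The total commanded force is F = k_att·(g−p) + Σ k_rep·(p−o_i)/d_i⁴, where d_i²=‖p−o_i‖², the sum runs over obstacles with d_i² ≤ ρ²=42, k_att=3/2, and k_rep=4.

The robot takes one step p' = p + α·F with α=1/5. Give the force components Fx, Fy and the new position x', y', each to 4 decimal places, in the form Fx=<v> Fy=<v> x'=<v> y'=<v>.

Fx=7.0000 Fy=-10.5000 x'=-7.6000 y'=4.9000

F_att = 3/2·(g−p) = 3/2·(2,-7) = (3.0000,-10.5000)
o1: d²=1 ≤ ρ²=42; F_rep = 4·(1,0)/1² = (4.0000,0.0000)
o2: d²=613 > ρ²=42 → inactive
o3: d²=416 > ρ²=42 → inactive
F = F_att + ΣF_rep = (7.0000,-10.5000)
p' = p + 1/5·F = (-7.6000,4.9000)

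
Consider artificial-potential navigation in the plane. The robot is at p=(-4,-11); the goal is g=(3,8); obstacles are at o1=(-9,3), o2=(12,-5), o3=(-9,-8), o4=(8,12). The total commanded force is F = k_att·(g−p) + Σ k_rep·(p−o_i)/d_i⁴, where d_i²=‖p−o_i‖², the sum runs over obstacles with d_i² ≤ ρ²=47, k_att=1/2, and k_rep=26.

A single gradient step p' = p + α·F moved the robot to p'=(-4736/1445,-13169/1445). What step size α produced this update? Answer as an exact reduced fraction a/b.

F_att = 1/2·(g−p) = 1/2·(7,19) = (3.5000,9.5000)
o1: d²=221 > ρ²=47 → inactive
o2: d²=292 > ρ²=47 → inactive
o3: d²=34 ≤ ρ²=47; F_rep = 26·(5,-3)/34² = (0.1125,-0.0675)
o4: d²=673 > ρ²=47 → inactive
F = F_att + ΣF_rep = (3.6125,9.4325)
Δp = p'−p = (0.7225,1.8865); α = Δx/Fx = (1044/1445) / (1044/289) = 1/5
check: Δy/Fy = (2726/1445) / (2726/289) = 1/5 ✓

α = 1/5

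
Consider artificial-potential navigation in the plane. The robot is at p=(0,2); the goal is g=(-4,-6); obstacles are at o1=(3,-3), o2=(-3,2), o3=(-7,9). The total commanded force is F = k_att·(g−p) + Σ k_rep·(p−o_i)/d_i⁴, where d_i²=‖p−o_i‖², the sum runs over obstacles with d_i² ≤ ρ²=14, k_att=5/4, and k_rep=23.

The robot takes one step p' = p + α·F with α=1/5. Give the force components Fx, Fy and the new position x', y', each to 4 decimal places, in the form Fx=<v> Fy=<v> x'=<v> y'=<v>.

F_att = 5/4·(g−p) = 5/4·(-4,-8) = (-5.0000,-10.0000)
o1: d²=34 > ρ²=14 → inactive
o2: d²=9 ≤ ρ²=14; F_rep = 23·(3,0)/9² = (0.8519,0.0000)
o3: d²=98 > ρ²=14 → inactive
F = F_att + ΣF_rep = (-4.1481,-10.0000)
p' = p + 1/5·F = (-0.8296,0.0000)

Fx=-4.1481 Fy=-10.0000 x'=-0.8296 y'=0.0000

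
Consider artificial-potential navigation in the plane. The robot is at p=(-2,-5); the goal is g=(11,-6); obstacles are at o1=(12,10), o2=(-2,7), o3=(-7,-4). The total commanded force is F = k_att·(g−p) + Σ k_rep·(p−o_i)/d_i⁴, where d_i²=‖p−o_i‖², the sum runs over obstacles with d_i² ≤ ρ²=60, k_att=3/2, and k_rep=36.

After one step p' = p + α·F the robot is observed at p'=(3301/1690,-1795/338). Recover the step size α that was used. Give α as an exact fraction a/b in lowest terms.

F_att = 3/2·(g−p) = 3/2·(13,-1) = (19.5000,-1.5000)
o1: d²=421 > ρ²=60 → inactive
o2: d²=144 > ρ²=60 → inactive
o3: d²=26 ≤ ρ²=60; F_rep = 36·(5,-1)/26² = (0.2663,-0.0533)
F = F_att + ΣF_rep = (19.7663,-1.5533)
Δp = p'−p = (3.9533,-0.3107); α = Δx/Fx = (6681/1690) / (6681/338) = 1/5
check: Δy/Fy = (-105/338) / (-525/338) = 1/5 ✓

α = 1/5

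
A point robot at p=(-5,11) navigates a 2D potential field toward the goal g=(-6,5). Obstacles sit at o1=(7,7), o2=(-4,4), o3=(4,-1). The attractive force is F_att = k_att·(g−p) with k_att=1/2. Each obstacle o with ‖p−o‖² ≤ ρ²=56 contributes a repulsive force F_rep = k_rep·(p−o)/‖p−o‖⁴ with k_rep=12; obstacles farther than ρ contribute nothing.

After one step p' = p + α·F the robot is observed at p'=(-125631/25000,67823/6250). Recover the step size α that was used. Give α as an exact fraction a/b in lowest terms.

α = 1/20

F_att = 1/2·(g−p) = 1/2·(-1,-6) = (-0.5000,-3.0000)
o1: d²=160 > ρ²=56 → inactive
o2: d²=50 ≤ ρ²=56; F_rep = 12·(-1,7)/50² = (-0.0048,0.0336)
o3: d²=225 > ρ²=56 → inactive
F = F_att + ΣF_rep = (-0.5048,-2.9664)
Δp = p'−p = (-0.0252,-0.1483); α = Δx/Fx = (-631/25000) / (-631/1250) = 1/20
check: Δy/Fy = (-927/6250) / (-1854/625) = 1/20 ✓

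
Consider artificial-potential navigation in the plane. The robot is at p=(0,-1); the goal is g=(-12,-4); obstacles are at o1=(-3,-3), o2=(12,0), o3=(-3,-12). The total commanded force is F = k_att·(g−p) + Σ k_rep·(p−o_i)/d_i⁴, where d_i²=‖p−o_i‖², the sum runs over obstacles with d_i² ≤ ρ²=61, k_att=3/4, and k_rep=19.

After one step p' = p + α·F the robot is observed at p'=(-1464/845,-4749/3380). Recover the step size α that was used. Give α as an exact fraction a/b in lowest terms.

F_att = 3/4·(g−p) = 3/4·(-12,-3) = (-9.0000,-2.2500)
o1: d²=13 ≤ ρ²=61; F_rep = 19·(3,2)/13² = (0.3373,0.2249)
o2: d²=145 > ρ²=61 → inactive
o3: d²=130 > ρ²=61 → inactive
F = F_att + ΣF_rep = (-8.6627,-2.0251)
Δp = p'−p = (-1.7325,-0.4050); α = Δx/Fx = (-1464/845) / (-1464/169) = 1/5
check: Δy/Fy = (-1369/3380) / (-1369/676) = 1/5 ✓

α = 1/5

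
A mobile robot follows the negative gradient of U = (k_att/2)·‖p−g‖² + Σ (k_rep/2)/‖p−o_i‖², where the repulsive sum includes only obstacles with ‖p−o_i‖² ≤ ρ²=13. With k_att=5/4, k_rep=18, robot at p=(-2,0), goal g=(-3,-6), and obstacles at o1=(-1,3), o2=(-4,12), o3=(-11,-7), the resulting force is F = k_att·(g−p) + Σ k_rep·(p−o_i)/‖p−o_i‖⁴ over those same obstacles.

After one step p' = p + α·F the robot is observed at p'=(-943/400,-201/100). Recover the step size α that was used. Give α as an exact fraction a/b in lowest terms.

α = 1/4

F_att = 5/4·(g−p) = 5/4·(-1,-6) = (-1.2500,-7.5000)
o1: d²=10 ≤ ρ²=13; F_rep = 18·(-1,-3)/10² = (-0.1800,-0.5400)
o2: d²=148 > ρ²=13 → inactive
o3: d²=130 > ρ²=13 → inactive
F = F_att + ΣF_rep = (-1.4300,-8.0400)
Δp = p'−p = (-0.3575,-2.0100); α = Δx/Fx = (-143/400) / (-143/100) = 1/4
check: Δy/Fy = (-201/100) / (-201/25) = 1/4 ✓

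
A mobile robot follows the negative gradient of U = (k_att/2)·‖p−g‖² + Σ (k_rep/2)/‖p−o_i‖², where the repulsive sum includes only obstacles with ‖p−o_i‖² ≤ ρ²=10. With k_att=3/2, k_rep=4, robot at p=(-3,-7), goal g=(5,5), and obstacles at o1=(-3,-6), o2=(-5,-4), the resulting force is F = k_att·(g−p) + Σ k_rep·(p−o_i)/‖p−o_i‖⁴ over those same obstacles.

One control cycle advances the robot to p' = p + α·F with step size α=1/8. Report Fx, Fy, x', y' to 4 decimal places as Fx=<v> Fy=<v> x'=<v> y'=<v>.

Fx=12.0000 Fy=14.0000 x'=-1.5000 y'=-5.2500

F_att = 3/2·(g−p) = 3/2·(8,12) = (12.0000,18.0000)
o1: d²=1 ≤ ρ²=10; F_rep = 4·(0,-1)/1² = (0.0000,-4.0000)
o2: d²=13 > ρ²=10 → inactive
F = F_att + ΣF_rep = (12.0000,14.0000)
p' = p + 1/8·F = (-1.5000,-5.2500)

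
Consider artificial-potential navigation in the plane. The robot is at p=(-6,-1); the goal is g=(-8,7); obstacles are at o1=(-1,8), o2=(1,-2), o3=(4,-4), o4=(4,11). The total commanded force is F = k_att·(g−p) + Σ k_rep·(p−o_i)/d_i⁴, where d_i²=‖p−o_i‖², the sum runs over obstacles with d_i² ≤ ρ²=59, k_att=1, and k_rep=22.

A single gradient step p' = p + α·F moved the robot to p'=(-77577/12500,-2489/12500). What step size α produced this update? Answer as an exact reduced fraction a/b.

α = 1/10

F_att = 1·(g−p) = 1·(-2,8) = (-2.0000,8.0000)
o1: d²=106 > ρ²=59 → inactive
o2: d²=50 ≤ ρ²=59; F_rep = 22·(-7,1)/50² = (-0.0616,0.0088)
o3: d²=109 > ρ²=59 → inactive
o4: d²=244 > ρ²=59 → inactive
F = F_att + ΣF_rep = (-2.0616,8.0088)
Δp = p'−p = (-0.2062,0.8009); α = Δx/Fx = (-2577/12500) / (-2577/1250) = 1/10
check: Δy/Fy = (10011/12500) / (10011/1250) = 1/10 ✓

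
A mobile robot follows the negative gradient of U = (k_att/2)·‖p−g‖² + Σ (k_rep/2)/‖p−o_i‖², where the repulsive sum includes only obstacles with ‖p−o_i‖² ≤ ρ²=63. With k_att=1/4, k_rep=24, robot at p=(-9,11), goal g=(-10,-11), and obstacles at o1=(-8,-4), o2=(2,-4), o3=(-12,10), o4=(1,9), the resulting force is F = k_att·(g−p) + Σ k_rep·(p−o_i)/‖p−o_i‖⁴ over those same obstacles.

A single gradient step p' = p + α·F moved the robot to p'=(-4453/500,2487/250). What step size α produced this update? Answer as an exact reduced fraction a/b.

α = 1/5

F_att = 1/4·(g−p) = 1/4·(-1,-22) = (-0.2500,-5.5000)
o1: d²=226 > ρ²=63 → inactive
o2: d²=346 > ρ²=63 → inactive
o3: d²=10 ≤ ρ²=63; F_rep = 24·(3,1)/10² = (0.7200,0.2400)
o4: d²=104 > ρ²=63 → inactive
F = F_att + ΣF_rep = (0.4700,-5.2600)
Δp = p'−p = (0.0940,-1.0520); α = Δx/Fx = (47/500) / (47/100) = 1/5
check: Δy/Fy = (-263/250) / (-263/50) = 1/5 ✓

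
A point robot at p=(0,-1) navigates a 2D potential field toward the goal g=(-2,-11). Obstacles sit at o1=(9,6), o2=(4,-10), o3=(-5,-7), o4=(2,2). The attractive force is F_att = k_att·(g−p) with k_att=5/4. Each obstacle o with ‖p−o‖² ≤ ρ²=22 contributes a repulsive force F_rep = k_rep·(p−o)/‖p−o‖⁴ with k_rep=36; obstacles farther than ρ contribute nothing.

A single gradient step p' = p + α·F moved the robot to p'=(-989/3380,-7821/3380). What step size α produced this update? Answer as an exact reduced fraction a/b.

F_att = 5/4·(g−p) = 5/4·(-2,-10) = (-2.5000,-12.5000)
o1: d²=130 > ρ²=22 → inactive
o2: d²=97 > ρ²=22 → inactive
o3: d²=61 > ρ²=22 → inactive
o4: d²=13 ≤ ρ²=22; F_rep = 36·(-2,-3)/13² = (-0.4260,-0.6391)
F = F_att + ΣF_rep = (-2.9260,-13.1391)
Δp = p'−p = (-0.2926,-1.3139); α = Δx/Fx = (-989/3380) / (-989/338) = 1/10
check: Δy/Fy = (-4441/3380) / (-4441/338) = 1/10 ✓

α = 1/10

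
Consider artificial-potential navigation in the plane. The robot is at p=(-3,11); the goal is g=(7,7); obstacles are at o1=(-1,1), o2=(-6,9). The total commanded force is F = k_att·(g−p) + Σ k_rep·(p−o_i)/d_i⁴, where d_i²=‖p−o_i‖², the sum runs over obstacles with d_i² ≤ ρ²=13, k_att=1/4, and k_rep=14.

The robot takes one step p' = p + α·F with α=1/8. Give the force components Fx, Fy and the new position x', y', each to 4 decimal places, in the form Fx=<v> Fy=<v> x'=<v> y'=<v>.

Fx=2.7485 Fy=-0.8343 x'=-2.6564 y'=10.8957

F_att = 1/4·(g−p) = 1/4·(10,-4) = (2.5000,-1.0000)
o1: d²=104 > ρ²=13 → inactive
o2: d²=13 ≤ ρ²=13; F_rep = 14·(3,2)/13² = (0.2485,0.1657)
F = F_att + ΣF_rep = (2.7485,-0.8343)
p' = p + 1/8·F = (-2.6564,10.8957)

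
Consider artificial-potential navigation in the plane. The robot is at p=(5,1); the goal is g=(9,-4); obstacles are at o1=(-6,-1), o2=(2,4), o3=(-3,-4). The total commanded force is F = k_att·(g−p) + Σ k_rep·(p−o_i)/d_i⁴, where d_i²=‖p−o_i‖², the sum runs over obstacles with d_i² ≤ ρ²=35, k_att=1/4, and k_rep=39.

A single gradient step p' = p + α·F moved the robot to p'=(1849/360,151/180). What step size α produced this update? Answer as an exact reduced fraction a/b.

F_att = 1/4·(g−p) = 1/4·(4,-5) = (1.0000,-1.2500)
o1: d²=125 > ρ²=35 → inactive
o2: d²=18 ≤ ρ²=35; F_rep = 39·(3,-3)/18² = (0.3611,-0.3611)
o3: d²=89 > ρ²=35 → inactive
F = F_att + ΣF_rep = (1.3611,-1.6111)
Δp = p'−p = (0.1361,-0.1611); α = Δx/Fx = (49/360) / (49/36) = 1/10
check: Δy/Fy = (-29/180) / (-29/18) = 1/10 ✓

α = 1/10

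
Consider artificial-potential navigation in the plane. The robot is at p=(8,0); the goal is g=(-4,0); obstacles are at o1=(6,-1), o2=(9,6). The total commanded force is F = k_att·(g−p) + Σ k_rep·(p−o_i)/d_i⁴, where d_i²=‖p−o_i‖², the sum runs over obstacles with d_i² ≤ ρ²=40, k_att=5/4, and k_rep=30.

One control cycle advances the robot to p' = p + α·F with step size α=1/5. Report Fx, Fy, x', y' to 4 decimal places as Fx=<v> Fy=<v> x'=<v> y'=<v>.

F_att = 5/4·(g−p) = 5/4·(-12,0) = (-15.0000,0.0000)
o1: d²=5 ≤ ρ²=40; F_rep = 30·(2,1)/5² = (2.4000,1.2000)
o2: d²=37 ≤ ρ²=40; F_rep = 30·(-1,-6)/37² = (-0.0219,-0.1315)
F = F_att + ΣF_rep = (-12.6219,1.0685)
p' = p + 1/5·F = (5.4756,0.2137)

Fx=-12.6219 Fy=1.0685 x'=5.4756 y'=0.2137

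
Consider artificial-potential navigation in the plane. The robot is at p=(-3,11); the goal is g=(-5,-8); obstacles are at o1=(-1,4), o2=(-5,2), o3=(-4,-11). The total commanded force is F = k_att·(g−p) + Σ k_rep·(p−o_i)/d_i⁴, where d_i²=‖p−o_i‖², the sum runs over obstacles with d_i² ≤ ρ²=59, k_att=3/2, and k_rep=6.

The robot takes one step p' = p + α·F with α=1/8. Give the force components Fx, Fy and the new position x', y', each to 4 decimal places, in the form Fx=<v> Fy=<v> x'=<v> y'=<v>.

Fx=-3.0043 Fy=-28.4850 x'=-3.3755 y'=7.4394

F_att = 3/2·(g−p) = 3/2·(-2,-19) = (-3.0000,-28.5000)
o1: d²=53 ≤ ρ²=59; F_rep = 6·(-2,7)/53² = (-0.0043,0.0150)
o2: d²=85 > ρ²=59 → inactive
o3: d²=485 > ρ²=59 → inactive
F = F_att + ΣF_rep = (-3.0043,-28.4850)
p' = p + 1/8·F = (-3.3755,7.4394)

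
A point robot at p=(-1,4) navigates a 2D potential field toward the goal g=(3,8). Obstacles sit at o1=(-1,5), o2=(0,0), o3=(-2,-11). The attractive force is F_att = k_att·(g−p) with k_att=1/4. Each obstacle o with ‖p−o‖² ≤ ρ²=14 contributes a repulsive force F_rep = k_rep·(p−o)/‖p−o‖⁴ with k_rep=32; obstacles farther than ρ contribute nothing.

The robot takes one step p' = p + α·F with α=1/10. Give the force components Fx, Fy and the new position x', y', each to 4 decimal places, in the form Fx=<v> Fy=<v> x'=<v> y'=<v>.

Fx=1.0000 Fy=-31.0000 x'=-0.9000 y'=0.9000

F_att = 1/4·(g−p) = 1/4·(4,4) = (1.0000,1.0000)
o1: d²=1 ≤ ρ²=14; F_rep = 32·(0,-1)/1² = (0.0000,-32.0000)
o2: d²=17 > ρ²=14 → inactive
o3: d²=226 > ρ²=14 → inactive
F = F_att + ΣF_rep = (1.0000,-31.0000)
p' = p + 1/10·F = (-0.9000,0.9000)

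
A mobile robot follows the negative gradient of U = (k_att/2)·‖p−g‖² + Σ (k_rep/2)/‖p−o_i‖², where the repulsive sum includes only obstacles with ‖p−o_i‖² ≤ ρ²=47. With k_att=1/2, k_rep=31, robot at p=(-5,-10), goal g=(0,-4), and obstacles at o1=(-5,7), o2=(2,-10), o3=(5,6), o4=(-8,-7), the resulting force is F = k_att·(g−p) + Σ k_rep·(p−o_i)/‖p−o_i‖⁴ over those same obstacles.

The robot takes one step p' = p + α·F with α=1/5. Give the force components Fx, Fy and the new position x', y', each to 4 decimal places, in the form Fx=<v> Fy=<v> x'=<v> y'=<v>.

Fx=2.7870 Fy=2.7130 x'=-4.4426 y'=-9.4574

F_att = 1/2·(g−p) = 1/2·(5,6) = (2.5000,3.0000)
o1: d²=289 > ρ²=47 → inactive
o2: d²=49 > ρ²=47 → inactive
o3: d²=356 > ρ²=47 → inactive
o4: d²=18 ≤ ρ²=47; F_rep = 31·(3,-3)/18² = (0.2870,-0.2870)
F = F_att + ΣF_rep = (2.7870,2.7130)
p' = p + 1/5·F = (-4.4426,-9.4574)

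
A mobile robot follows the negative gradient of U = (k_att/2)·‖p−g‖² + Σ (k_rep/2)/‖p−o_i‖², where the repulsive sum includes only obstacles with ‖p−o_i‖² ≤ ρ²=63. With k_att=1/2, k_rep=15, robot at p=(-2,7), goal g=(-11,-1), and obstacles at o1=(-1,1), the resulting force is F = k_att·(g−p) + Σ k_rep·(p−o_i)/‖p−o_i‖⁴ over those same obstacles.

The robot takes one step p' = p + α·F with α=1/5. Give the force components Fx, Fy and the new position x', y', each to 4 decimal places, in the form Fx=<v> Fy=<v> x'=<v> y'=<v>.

F_att = 1/2·(g−p) = 1/2·(-9,-8) = (-4.5000,-4.0000)
o1: d²=37 ≤ ρ²=63; F_rep = 15·(-1,6)/37² = (-0.0110,0.0657)
F = F_att + ΣF_rep = (-4.5110,-3.9343)
p' = p + 1/5·F = (-2.9022,6.2131)

Fx=-4.5110 Fy=-3.9343 x'=-2.9022 y'=6.2131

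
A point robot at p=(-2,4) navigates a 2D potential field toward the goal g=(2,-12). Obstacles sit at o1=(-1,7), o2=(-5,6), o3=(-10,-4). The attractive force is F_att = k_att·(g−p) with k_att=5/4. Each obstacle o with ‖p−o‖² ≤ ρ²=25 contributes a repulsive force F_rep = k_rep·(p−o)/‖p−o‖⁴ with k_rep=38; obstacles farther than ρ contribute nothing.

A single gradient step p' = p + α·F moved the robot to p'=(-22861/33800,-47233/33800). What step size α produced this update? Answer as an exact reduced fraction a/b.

α = 1/4

F_att = 5/4·(g−p) = 5/4·(4,-16) = (5.0000,-20.0000)
o1: d²=10 ≤ ρ²=25; F_rep = 38·(-1,-3)/10² = (-0.3800,-1.1400)
o2: d²=13 ≤ ρ²=25; F_rep = 38·(3,-2)/13² = (0.6746,-0.4497)
o3: d²=128 > ρ²=25 → inactive
F = F_att + ΣF_rep = (5.2946,-21.5897)
Δp = p'−p = (1.3236,-5.3974); α = Δx/Fx = (44739/33800) / (44739/8450) = 1/4
check: Δy/Fy = (-182433/33800) / (-182433/8450) = 1/4 ✓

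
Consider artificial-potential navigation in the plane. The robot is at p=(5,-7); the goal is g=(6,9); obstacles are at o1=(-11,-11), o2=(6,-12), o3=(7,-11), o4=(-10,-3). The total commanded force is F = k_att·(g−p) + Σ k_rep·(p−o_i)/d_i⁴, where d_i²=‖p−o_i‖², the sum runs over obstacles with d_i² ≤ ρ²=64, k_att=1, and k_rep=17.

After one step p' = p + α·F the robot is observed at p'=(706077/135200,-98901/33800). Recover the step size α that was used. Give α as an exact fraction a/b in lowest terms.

F_att = 1·(g−p) = 1·(1,16) = (1.0000,16.0000)
o1: d²=272 > ρ²=64 → inactive
o2: d²=26 ≤ ρ²=64; F_rep = 17·(-1,5)/26² = (-0.0251,0.1257)
o3: d²=20 ≤ ρ²=64; F_rep = 17·(-2,4)/20² = (-0.0850,0.1700)
o4: d²=241 > ρ²=64 → inactive
F = F_att + ΣF_rep = (0.8899,16.2957)
Δp = p'−p = (0.2225,4.0739); α = Δx/Fx = (30077/135200) / (30077/33800) = 1/4
check: Δy/Fy = (137699/33800) / (137699/8450) = 1/4 ✓

α = 1/4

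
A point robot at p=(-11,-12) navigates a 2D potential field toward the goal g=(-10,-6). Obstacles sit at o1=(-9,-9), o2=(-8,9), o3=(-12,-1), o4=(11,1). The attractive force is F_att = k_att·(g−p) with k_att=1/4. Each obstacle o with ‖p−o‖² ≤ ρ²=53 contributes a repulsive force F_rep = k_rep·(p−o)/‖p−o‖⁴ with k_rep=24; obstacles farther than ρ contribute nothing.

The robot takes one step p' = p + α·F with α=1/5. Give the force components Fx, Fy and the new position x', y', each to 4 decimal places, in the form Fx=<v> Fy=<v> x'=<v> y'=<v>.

Fx=-0.0340 Fy=1.0740 x'=-11.0068 y'=-11.7852

F_att = 1/4·(g−p) = 1/4·(1,6) = (0.2500,1.5000)
o1: d²=13 ≤ ρ²=53; F_rep = 24·(-2,-3)/13² = (-0.2840,-0.4260)
o2: d²=450 > ρ²=53 → inactive
o3: d²=122 > ρ²=53 → inactive
o4: d²=653 > ρ²=53 → inactive
F = F_att + ΣF_rep = (-0.0340,1.0740)
p' = p + 1/5·F = (-11.0068,-11.7852)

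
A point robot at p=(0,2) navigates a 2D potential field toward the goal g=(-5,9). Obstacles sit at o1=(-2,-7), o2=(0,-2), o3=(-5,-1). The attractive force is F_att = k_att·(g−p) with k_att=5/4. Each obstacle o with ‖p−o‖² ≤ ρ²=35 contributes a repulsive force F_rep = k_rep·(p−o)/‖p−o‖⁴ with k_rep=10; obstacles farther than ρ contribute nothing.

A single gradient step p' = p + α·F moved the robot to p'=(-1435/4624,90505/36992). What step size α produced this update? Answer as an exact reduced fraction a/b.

α = 1/20

F_att = 5/4·(g−p) = 5/4·(-5,7) = (-6.2500,8.7500)
o1: d²=85 > ρ²=35 → inactive
o2: d²=16 ≤ ρ²=35; F_rep = 10·(0,4)/16² = (0.0000,0.1562)
o3: d²=34 ≤ ρ²=35; F_rep = 10·(5,3)/34² = (0.0433,0.0260)
F = F_att + ΣF_rep = (-6.2067,8.9322)
Δp = p'−p = (-0.3103,0.4466); α = Δx/Fx = (-1435/4624) / (-7175/1156) = 1/20
check: Δy/Fy = (16521/36992) / (82605/9248) = 1/20 ✓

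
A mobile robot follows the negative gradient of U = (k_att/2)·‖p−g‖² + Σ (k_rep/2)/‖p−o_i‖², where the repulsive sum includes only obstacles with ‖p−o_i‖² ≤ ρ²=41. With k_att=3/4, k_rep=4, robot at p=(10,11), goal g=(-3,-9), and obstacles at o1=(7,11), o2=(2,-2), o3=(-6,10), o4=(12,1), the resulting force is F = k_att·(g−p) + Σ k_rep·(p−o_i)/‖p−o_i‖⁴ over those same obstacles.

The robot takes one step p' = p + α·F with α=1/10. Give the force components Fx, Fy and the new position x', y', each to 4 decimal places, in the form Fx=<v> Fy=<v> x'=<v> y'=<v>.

F_att = 3/4·(g−p) = 3/4·(-13,-20) = (-9.7500,-15.0000)
o1: d²=9 ≤ ρ²=41; F_rep = 4·(3,0)/9² = (0.1481,0.0000)
o2: d²=233 > ρ²=41 → inactive
o3: d²=257 > ρ²=41 → inactive
o4: d²=104 > ρ²=41 → inactive
F = F_att + ΣF_rep = (-9.6019,-15.0000)
p' = p + 1/10·F = (9.0398,9.5000)

Fx=-9.6019 Fy=-15.0000 x'=9.0398 y'=9.5000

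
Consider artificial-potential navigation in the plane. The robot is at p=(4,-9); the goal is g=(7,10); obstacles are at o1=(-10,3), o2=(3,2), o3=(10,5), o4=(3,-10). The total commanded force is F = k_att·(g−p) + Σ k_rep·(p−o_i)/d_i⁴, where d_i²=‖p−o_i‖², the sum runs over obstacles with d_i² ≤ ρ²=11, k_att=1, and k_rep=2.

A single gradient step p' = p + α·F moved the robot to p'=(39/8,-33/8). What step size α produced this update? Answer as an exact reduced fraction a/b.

α = 1/4

F_att = 1·(g−p) = 1·(3,19) = (3.0000,19.0000)
o1: d²=340 > ρ²=11 → inactive
o2: d²=122 > ρ²=11 → inactive
o3: d²=232 > ρ²=11 → inactive
o4: d²=2 ≤ ρ²=11; F_rep = 2·(1,1)/2² = (0.5000,0.5000)
F = F_att + ΣF_rep = (3.5000,19.5000)
Δp = p'−p = (0.8750,4.8750); α = Δx/Fx = (7/8) / (7/2) = 1/4
check: Δy/Fy = (39/8) / (39/2) = 1/4 ✓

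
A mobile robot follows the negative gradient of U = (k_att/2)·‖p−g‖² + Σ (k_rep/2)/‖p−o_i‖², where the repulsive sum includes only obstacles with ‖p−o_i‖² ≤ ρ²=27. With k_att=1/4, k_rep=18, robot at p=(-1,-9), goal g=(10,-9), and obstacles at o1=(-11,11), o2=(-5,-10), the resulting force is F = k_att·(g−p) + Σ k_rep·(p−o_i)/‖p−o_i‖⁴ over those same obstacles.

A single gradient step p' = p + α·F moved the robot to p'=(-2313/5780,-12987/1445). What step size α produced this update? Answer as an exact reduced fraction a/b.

F_att = 1/4·(g−p) = 1/4·(11,0) = (2.7500,0.0000)
o1: d²=500 > ρ²=27 → inactive
o2: d²=17 ≤ ρ²=27; F_rep = 18·(4,1)/17² = (0.2491,0.0623)
F = F_att + ΣF_rep = (2.9991,0.0623)
Δp = p'−p = (0.5998,0.0125); α = Δx/Fx = (3467/5780) / (3467/1156) = 1/5
check: Δy/Fy = (18/1445) / (18/289) = 1/5 ✓

α = 1/5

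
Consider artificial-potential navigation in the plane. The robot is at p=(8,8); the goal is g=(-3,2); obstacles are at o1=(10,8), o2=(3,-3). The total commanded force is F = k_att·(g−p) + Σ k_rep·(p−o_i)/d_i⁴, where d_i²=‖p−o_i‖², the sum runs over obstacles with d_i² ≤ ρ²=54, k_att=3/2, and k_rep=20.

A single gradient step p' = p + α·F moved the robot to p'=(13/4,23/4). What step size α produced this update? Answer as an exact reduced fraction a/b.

α = 1/4

F_att = 3/2·(g−p) = 3/2·(-11,-6) = (-16.5000,-9.0000)
o1: d²=4 ≤ ρ²=54; F_rep = 20·(-2,0)/4² = (-2.5000,0.0000)
o2: d²=146 > ρ²=54 → inactive
F = F_att + ΣF_rep = (-19.0000,-9.0000)
Δp = p'−p = (-4.7500,-2.2500); α = Δx/Fx = (-19/4) / (-19) = 1/4
check: Δy/Fy = (-9/4) / (-9) = 1/4 ✓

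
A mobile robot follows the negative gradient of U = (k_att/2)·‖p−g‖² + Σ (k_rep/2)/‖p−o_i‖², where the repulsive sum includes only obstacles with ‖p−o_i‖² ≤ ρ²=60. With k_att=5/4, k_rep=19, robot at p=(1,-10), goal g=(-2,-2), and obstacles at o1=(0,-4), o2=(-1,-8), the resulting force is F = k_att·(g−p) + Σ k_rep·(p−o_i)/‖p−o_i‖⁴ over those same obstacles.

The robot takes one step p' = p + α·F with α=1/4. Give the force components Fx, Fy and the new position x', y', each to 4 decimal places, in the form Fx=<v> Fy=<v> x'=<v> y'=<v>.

F_att = 5/4·(g−p) = 5/4·(-3,8) = (-3.7500,10.0000)
o1: d²=37 ≤ ρ²=60; F_rep = 19·(1,-6)/37² = (0.0139,-0.0833)
o2: d²=8 ≤ ρ²=60; F_rep = 19·(2,-2)/8² = (0.5938,-0.5938)
F = F_att + ΣF_rep = (-3.1424,9.3230)
p' = p + 1/4·F = (0.2144,-7.6693)

Fx=-3.1424 Fy=9.3230 x'=0.2144 y'=-7.6693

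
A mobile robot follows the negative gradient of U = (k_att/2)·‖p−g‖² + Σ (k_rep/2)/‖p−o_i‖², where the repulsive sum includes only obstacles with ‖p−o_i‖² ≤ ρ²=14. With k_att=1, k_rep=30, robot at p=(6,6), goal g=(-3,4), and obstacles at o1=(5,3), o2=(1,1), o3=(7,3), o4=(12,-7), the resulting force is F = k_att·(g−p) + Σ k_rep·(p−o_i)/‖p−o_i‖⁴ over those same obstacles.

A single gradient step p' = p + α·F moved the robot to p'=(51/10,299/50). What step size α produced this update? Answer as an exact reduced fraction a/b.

α = 1/10

F_att = 1·(g−p) = 1·(-9,-2) = (-9.0000,-2.0000)
o1: d²=10 ≤ ρ²=14; F_rep = 30·(1,3)/10² = (0.3000,0.9000)
o2: d²=50 > ρ²=14 → inactive
o3: d²=10 ≤ ρ²=14; F_rep = 30·(-1,3)/10² = (-0.3000,0.9000)
o4: d²=205 > ρ²=14 → inactive
F = F_att + ΣF_rep = (-9.0000,-0.2000)
Δp = p'−p = (-0.9000,-0.0200); α = Δx/Fx = (-9/10) / (-9) = 1/10
check: Δy/Fy = (-1/50) / (-1/5) = 1/10 ✓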